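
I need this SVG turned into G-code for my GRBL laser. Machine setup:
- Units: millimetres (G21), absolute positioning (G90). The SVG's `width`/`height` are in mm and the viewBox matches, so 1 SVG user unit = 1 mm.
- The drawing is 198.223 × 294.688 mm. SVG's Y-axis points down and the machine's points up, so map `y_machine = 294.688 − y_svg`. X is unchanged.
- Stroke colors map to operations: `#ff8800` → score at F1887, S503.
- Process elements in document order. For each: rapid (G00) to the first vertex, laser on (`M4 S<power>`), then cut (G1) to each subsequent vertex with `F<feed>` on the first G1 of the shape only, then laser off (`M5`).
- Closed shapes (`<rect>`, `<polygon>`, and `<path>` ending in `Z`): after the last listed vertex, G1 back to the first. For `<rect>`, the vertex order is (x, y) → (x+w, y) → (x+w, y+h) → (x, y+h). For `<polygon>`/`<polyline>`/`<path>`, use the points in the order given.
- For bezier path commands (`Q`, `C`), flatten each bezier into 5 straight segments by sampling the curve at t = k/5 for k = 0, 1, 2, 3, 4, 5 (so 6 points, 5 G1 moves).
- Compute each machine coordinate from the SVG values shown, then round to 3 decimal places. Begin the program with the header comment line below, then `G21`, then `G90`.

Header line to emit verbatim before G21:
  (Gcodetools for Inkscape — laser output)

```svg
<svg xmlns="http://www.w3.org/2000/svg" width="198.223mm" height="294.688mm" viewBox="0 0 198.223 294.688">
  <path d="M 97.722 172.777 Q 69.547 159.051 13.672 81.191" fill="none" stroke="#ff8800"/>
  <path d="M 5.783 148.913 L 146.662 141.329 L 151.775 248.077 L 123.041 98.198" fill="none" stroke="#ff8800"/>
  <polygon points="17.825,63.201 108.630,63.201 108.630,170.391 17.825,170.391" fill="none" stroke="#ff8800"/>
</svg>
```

(Gcodetools for Inkscape — laser output)
G21
G90
G00 X97.722 Y121.911
M4 S503
G1 X85.344 Y129.967 F1887
G1 X70.750 Y143.153
G1 X53.940 Y161.470
G1 X34.914 Y184.918
G1 X13.672 Y213.497
M5
G00 X5.783 Y145.775
M4 S503
G1 X146.662 Y153.359 F1887
G1 X151.775 Y46.611
G1 X123.041 Y196.490
M5
G00 X17.825 Y231.487
M4 S503
G1 X108.630 Y231.487 F1887
G1 X108.630 Y124.297
G1 X17.825 Y124.297
G1 X17.825 Y231.487
M5

viewBox `0 0 198.223 294.688` with mm width/height → 1 unit = 1 mm. Flip: y_m = 294.688 − y_svg.

**Shape 1** — `<path>` quadratic bezier, stroke `#ff8800` → score (S503, F1887). Control points (SVG): P0=(97.722,172.777), P1=(69.547,159.051), P2=(13.672,81.191); sampled at t=k/5. Machine vertices: (97.722,121.911) → (85.344,129.967) → (70.750,143.153) → (53.940,161.470) → (34.914,184.918) → (13.672,213.497). Open path.

**Shape 2** — `<path>` open polyline, stroke `#ff8800` → score (S503, F1887). Machine vertices: (5.783,145.775) → (146.662,153.359) → (151.775,46.611) → (123.041,196.490). Open path.

**Shape 3** — `<polygon>` rectangle, stroke `#ff8800` → score (S503, F1887). Machine vertices: (17.825,231.487) → (108.630,231.487) → (108.630,124.297) → (17.825,124.297) → (17.825,231.487). Closed: final G1 returns to the first vertex.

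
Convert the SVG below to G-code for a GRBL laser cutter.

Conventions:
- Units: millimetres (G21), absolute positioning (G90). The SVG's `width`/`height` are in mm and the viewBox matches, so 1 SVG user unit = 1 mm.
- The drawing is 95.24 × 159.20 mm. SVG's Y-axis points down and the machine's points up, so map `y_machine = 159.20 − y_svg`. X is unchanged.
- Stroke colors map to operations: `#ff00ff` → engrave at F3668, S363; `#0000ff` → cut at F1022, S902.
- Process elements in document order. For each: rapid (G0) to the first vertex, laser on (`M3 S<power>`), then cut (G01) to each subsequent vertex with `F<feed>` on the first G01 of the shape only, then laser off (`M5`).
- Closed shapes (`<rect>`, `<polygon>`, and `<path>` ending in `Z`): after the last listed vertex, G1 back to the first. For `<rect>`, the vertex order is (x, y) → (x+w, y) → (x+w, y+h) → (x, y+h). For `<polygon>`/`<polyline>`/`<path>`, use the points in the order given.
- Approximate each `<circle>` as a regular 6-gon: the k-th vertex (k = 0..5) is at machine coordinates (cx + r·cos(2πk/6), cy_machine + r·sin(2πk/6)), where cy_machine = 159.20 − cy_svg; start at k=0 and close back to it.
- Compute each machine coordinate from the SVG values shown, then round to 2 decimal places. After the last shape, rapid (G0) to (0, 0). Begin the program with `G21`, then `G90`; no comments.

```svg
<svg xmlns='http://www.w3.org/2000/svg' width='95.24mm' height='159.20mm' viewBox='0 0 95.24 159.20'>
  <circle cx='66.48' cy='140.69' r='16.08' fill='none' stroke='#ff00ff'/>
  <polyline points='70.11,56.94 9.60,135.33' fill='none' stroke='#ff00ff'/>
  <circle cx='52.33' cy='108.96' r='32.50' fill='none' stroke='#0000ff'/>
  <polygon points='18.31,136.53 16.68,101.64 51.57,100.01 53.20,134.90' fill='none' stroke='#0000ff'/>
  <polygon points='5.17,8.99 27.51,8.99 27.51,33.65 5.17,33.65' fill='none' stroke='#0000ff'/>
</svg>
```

1 u = 1 mm; y_m = 159.20 − y.

[1] `<circle>` circle, #ff00ff→engrave S363 F3668: (82.56,18.51) → (74.52,32.44) → (58.44,32.44) → (50.40,18.51) → (58.44,4.58) → (74.52,4.58) → (82.56,18.51) (closed)

[2] `<polyline>` line segment, #ff00ff→engrave S363 F3668: (70.11,102.26) → (9.60,23.87)

[3] `<circle>` circle, #0000ff→cut S902 F1022: (84.83,50.24) → (68.58,78.39) → (36.08,78.39) → (19.83,50.24) → (36.08,22.09) → (68.58,22.09) → (84.83,50.24) (closed)

[4] `<polygon>` regular polygon, #0000ff→cut S902 F1022: (18.31,22.67) → (16.68,57.56) → (51.57,59.19) → (53.20,24.30) → (18.31,22.67) (closed)

[5] `<polygon>` rectangle, #0000ff→cut S902 F1022: (5.17,150.21) → (27.51,150.21) → (27.51,125.55) → (5.17,125.55) → (5.17,150.21) (closed)

G21
G90
G0 X82.56 Y18.51
M3 S363
G01 X74.52 Y32.44 F3668
G01 X58.44 Y32.44
G01 X50.40 Y18.51
G01 X58.44 Y4.58
G01 X74.52 Y4.58
G01 X82.56 Y18.51
M5
G0 X70.11 Y102.26
M3 S363
G01 X9.60 Y23.87 F3668
M5
G0 X84.83 Y50.24
M3 S902
G01 X68.58 Y78.39 F1022
G01 X36.08 Y78.39
G01 X19.83 Y50.24
G01 X36.08 Y22.09
G01 X68.58 Y22.09
G01 X84.83 Y50.24
M5
G0 X18.31 Y22.67
M3 S902
G01 X16.68 Y57.56 F1022
G01 X51.57 Y59.19
G01 X53.20 Y24.30
G01 X18.31 Y22.67
M5
G0 X5.17 Y150.21
M3 S902
G01 X27.51 Y150.21 F1022
G01 X27.51 Y125.55
G01 X5.17 Y125.55
G01 X5.17 Y150.21
M5
G0 X0.00 Y0.00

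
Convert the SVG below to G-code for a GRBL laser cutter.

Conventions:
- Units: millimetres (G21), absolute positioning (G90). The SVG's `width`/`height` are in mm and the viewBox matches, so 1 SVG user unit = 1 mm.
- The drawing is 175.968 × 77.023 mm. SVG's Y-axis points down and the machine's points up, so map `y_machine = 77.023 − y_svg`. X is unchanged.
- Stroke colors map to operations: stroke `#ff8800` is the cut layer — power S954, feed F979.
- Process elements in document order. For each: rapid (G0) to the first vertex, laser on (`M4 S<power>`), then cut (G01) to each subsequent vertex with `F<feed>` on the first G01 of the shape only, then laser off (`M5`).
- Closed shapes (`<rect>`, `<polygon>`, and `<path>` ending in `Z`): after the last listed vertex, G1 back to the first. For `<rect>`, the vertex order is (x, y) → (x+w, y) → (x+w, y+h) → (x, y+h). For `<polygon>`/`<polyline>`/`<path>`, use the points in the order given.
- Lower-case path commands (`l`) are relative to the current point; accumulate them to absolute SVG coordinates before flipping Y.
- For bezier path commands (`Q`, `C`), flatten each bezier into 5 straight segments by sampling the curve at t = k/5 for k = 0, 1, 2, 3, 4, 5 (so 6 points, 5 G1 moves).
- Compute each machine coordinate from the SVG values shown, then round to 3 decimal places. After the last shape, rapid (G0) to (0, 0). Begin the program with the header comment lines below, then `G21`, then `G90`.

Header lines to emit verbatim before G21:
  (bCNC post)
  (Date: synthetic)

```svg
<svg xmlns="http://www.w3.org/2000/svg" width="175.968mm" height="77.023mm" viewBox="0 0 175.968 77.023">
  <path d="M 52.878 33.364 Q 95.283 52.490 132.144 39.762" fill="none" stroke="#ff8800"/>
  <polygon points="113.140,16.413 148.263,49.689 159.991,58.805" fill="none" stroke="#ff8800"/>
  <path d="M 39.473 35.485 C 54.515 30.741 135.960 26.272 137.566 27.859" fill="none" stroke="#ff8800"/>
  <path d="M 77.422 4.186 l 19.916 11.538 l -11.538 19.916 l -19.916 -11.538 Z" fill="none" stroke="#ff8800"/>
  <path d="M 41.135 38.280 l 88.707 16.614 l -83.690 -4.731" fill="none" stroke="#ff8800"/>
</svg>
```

1 u = 1 mm; y_m = 77.023 − y.

[1] `<path>` quadratic bezier, #ff8800→cut S954 F979: (52.878,43.659) → (69.618,37.283) → (85.915,33.455) → (101.768,32.175) → (117.178,33.444) → (132.144,37.261)

[2] `<polygon>` closed polygon, #ff8800→cut S954 F979: (113.140,60.610) → (148.263,27.334) → (159.991,18.218) → (113.140,60.610) (closed)

[3] `<path>` cubic bezier, #ff8800→cut S954 F979: (39.473,41.538) → (55.297,44.305) → (80.037,46.729) → (106.676,48.532) → (128.192,49.436) → (137.566,49.164)

[4] `<path>` regular polygon, #ff8800→cut S954 F979: (77.422,72.837) → (97.338,61.299) → (85.800,41.383) → (65.884,52.921) → (77.422,72.837) (closed)

[5] `<path>` open polyline, #ff8800→cut S954 F979: (41.135,38.743) → (129.842,22.129) → (46.152,26.860)

(bCNC post)
(Date: synthetic)
G21
G90
G0 X52.878 Y43.659
M4 S954
G01 X69.618 Y37.283 F979
G01 X85.915 Y33.455
G01 X101.768 Y32.175
G01 X117.178 Y33.444
G01 X132.144 Y37.261
M5
G0 X113.140 Y60.610
M4 S954
G01 X148.263 Y27.334 F979
G01 X159.991 Y18.218
G01 X113.140 Y60.610
M5
G0 X39.473 Y41.538
M4 S954
G01 X55.297 Y44.305 F979
G01 X80.037 Y46.729
G01 X106.676 Y48.532
G01 X128.192 Y49.436
G01 X137.566 Y49.164
M5
G0 X77.422 Y72.837
M4 S954
G01 X97.338 Y61.299 F979
G01 X85.800 Y41.383
G01 X65.884 Y52.921
G01 X77.422 Y72.837
M5
G0 X41.135 Y38.743
M4 S954
G01 X129.842 Y22.129 F979
G01 X46.152 Y26.860
M5
G0 X0.000 Y0.000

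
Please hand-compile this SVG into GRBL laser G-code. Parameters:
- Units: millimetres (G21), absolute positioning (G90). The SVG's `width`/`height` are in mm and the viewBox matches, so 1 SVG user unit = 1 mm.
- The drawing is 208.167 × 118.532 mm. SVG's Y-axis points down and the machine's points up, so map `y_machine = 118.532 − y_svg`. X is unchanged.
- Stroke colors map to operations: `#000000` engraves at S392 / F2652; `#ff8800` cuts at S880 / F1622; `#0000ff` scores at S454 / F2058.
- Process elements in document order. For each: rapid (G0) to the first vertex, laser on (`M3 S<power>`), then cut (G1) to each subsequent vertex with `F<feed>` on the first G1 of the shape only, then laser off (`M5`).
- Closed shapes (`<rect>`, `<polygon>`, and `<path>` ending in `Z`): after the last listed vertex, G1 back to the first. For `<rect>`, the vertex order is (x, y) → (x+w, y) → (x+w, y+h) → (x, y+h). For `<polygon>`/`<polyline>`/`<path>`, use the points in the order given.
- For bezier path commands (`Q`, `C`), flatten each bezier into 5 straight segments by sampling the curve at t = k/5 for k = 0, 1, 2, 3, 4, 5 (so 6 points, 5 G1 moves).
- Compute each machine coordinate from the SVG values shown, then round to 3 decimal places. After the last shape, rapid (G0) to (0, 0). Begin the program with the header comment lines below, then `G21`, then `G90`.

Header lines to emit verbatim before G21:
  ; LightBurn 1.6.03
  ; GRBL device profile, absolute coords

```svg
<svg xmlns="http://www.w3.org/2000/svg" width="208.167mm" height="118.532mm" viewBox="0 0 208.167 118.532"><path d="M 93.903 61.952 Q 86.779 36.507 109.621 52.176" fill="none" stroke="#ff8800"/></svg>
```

; LightBurn 1.6.03
; GRBL device profile, absolute coords
G21
G90
G0 X93.903 Y56.580
M3 S880
G1 X92.252 Y65.113 F1622
G1 X92.998 Y70.358
G1 X96.142 Y72.313
G1 X101.683 Y70.979
G1 X109.621 Y66.356
M5
G0 X0.000 Y0.000

1 u = 1 mm; y_m = 118.532 − y.

[1] `<path>` quadratic bezier, #ff8800→cut S880 F1622: (93.903,56.580) → (92.252,65.113) → (92.998,70.358) → (96.142,72.313) → (101.683,70.979) → (109.621,66.356)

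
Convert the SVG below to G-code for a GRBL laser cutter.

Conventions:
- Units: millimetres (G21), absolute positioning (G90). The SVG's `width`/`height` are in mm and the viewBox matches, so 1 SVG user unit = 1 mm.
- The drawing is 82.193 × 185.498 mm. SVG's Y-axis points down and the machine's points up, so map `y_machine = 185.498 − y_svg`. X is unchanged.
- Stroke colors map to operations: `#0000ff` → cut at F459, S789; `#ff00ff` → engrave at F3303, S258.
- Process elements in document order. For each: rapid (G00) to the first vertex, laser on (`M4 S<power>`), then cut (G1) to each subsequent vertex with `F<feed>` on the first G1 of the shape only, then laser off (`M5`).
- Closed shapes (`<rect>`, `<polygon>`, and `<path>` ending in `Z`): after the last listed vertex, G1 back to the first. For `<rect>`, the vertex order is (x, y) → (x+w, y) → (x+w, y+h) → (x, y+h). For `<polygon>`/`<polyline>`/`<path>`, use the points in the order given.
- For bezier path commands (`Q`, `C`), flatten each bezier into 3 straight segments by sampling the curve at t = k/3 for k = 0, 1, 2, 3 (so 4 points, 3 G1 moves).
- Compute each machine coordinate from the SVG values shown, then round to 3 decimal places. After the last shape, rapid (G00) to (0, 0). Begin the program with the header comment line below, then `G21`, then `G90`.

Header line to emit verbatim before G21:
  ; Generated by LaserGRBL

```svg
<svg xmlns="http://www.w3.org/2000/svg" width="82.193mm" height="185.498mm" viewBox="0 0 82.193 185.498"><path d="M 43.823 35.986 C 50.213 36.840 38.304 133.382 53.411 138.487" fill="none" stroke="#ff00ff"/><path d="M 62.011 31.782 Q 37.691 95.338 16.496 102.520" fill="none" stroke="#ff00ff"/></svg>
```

1 u = 1 mm; y_m = 185.498 − y.

[1] `<path>` cubic bezier, #ff00ff→engrave S258 F3303: (43.823,149.512) → (45.792,123.693) → (45.631,75.664) → (53.411,47.011)

[2] `<path>` quadratic bezier, #ff00ff→engrave S258 F3303: (62.011,153.716) → (46.145,117.609) → (30.973,94.030) → (16.496,82.978)

; Generated by LaserGRBL
G21
G90
G00 X43.823 Y149.512
M4 S258
G1 X45.792 Y123.693 F3303
G1 X45.631 Y75.664
G1 X53.411 Y47.011
M5
G00 X62.011 Y153.716
M4 S258
G1 X46.145 Y117.609 F3303
G1 X30.973 Y94.030
G1 X16.496 Y82.978
M5
G00 X0.000 Y0.000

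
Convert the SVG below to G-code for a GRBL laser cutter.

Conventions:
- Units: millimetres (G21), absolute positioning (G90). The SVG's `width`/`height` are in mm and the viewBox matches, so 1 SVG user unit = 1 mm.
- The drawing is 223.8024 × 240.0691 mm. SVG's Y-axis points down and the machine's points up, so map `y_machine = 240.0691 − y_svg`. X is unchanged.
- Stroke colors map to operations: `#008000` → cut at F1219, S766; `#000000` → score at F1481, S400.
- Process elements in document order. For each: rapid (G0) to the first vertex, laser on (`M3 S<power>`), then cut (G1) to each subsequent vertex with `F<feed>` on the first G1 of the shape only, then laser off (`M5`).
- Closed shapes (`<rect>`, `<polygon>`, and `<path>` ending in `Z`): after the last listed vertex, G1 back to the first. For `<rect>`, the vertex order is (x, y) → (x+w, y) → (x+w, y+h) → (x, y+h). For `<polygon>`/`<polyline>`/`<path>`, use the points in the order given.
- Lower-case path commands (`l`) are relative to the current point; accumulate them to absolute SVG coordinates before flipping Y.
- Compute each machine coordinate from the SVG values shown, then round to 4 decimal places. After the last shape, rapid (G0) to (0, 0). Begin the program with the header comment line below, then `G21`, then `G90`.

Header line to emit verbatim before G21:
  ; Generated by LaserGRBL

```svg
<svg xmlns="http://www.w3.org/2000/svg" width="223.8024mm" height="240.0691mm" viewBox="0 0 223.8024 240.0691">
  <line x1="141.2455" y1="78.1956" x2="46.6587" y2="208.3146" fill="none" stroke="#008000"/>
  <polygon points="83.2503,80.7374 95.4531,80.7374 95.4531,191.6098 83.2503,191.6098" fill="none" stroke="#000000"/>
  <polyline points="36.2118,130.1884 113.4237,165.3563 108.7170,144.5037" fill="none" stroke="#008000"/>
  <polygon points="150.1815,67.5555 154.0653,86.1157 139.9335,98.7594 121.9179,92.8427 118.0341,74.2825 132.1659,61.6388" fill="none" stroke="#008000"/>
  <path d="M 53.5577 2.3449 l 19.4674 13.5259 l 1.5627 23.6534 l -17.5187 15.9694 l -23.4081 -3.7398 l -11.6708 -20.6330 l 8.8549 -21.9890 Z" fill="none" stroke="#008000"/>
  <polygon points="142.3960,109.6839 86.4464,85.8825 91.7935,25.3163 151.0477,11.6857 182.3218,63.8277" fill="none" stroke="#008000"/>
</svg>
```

; Generated by LaserGRBL
G21
G90
G0 X141.2455 Y161.8735
M3 S766
G1 X46.6587 Y31.7545 F1219
M5
G0 X83.2503 Y159.3317
M3 S400
G1 X95.4531 Y159.3317 F1481
G1 X95.4531 Y48.4593
G1 X83.2503 Y48.4593
G1 X83.2503 Y159.3317
M5
G0 X36.2118 Y109.8807
M3 S766
G1 X113.4237 Y74.7128 F1219
G1 X108.7170 Y95.5654
M5
G0 X150.1815 Y172.5136
M3 S766
G1 X154.0653 Y153.9534 F1219
G1 X139.9335 Y141.3097
G1 X121.9179 Y147.2264
G1 X118.0341 Y165.7866
G1 X132.1659 Y178.4303
G1 X150.1815 Y172.5136
M5
G0 X53.5577 Y237.7242
M3 S766
G1 X73.0251 Y224.1983 F1219
G1 X74.5878 Y200.5449
G1 X57.0691 Y184.5755
G1 X33.6610 Y188.3153
G1 X21.9902 Y208.9483
G1 X30.8451 Y230.9373
G1 X53.5577 Y237.7242
M5
G0 X142.3960 Y130.3852
M3 S766
G1 X86.4464 Y154.1866 F1219
G1 X91.7935 Y214.7528
G1 X151.0477 Y228.3834
G1 X182.3218 Y176.2414
G1 X142.3960 Y130.3852
M5
G0 X0.0000 Y0.0000

1 u = 1 mm; y_m = 240.0691 − y.

[1] `<line>` line segment, #008000→cut S766 F1219: (141.2455,161.8735) → (46.6587,31.7545)

[2] `<polygon>` rectangle, #000000→score S400 F1481: (83.2503,159.3317) → (95.4531,159.3317) → (95.4531,48.4593) → (83.2503,48.4593) → (83.2503,159.3317) (closed)

[3] `<polyline>` open polyline, #008000→cut S766 F1219: (36.2118,109.8807) → (113.4237,74.7128) → (108.7170,95.5654)

[4] `<polygon>` regular polygon, #008000→cut S766 F1219: (150.1815,172.5136) → (154.0653,153.9534) → (139.9335,141.3097) → (121.9179,147.2264) → (118.0341,165.7866) → (132.1659,178.4303) → (150.1815,172.5136) (closed)

[5] `<path>` regular polygon, #008000→cut S766 F1219: (53.5577,237.7242) → (73.0251,224.1983) → (74.5878,200.5449) → (57.0691,184.5755) → (33.6610,188.3153) → (21.9902,208.9483) → (30.8451,230.9373) → (53.5577,237.7242) (closed)

[6] `<polygon>` regular polygon, #008000→cut S766 F1219: (142.3960,130.3852) → (86.4464,154.1866) → (91.7935,214.7528) → (151.0477,228.3834) → (182.3218,176.2414) → (142.3960,130.3852) (closed)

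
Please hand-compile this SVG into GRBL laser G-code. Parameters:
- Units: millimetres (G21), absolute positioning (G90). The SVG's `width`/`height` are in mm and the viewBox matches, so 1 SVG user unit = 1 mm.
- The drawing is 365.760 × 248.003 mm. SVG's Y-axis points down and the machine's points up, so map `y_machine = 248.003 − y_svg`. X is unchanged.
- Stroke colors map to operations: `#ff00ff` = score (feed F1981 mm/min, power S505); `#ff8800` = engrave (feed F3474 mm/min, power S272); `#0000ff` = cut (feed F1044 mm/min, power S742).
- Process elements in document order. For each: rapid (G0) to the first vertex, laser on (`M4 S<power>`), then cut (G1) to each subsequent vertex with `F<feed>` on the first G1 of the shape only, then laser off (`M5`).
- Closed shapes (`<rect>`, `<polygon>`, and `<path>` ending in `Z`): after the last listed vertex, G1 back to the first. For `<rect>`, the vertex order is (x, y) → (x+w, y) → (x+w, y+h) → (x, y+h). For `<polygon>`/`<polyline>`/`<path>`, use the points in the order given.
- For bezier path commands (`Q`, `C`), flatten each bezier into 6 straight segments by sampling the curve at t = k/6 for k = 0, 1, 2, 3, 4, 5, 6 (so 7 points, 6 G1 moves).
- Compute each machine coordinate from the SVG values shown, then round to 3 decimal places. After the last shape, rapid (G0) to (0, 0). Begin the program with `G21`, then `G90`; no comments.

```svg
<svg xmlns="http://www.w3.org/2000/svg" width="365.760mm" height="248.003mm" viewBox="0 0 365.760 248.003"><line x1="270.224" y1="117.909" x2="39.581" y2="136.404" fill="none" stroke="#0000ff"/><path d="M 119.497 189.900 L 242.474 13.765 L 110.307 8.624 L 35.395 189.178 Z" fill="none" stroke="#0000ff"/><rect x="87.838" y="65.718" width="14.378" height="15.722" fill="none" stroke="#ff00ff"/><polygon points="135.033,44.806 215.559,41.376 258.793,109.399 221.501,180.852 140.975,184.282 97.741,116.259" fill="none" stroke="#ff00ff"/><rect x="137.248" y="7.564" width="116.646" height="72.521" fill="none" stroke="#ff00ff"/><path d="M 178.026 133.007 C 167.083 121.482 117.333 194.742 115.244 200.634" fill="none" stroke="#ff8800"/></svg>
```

G21
G90
G0 X270.224 Y130.094
M4 S742
G1 X39.581 Y111.599 F1044
M5
G0 X119.497 Y58.103
M4 S742
G1 X242.474 Y234.238 F1044
G1 X110.307 Y239.379
G1 X35.395 Y58.825
G1 X119.497 Y58.103
M5
G0 X87.838 Y182.285
M4 S505
G1 X102.216 Y182.285 F1981
G1 X102.216 Y166.563
G1 X87.838 Y166.563
G1 X87.838 Y182.285
M5
G0 X135.033 Y203.197
M4 S505
G1 X215.559 Y206.627 F1981
G1 X258.793 Y138.604
G1 X221.501 Y67.151
G1 X140.975 Y63.721
G1 X97.741 Y131.744
G1 X135.033 Y203.197
M5
G0 X137.248 Y240.439
M4 S505
G1 X253.894 Y240.439 F1981
G1 X253.894 Y167.918
G1 X137.248 Y167.918
G1 X137.248 Y240.439
M5
G0 X178.026 Y114.996
M4 S272
G1 X169.721 Y114.397 F3474
G1 X157.350 Y103.895
G1 X143.315 Y87.714
G1 X130.017 Y70.082
G1 X119.860 Y55.225
G1 X115.244 Y47.369
M5
G0 X0.000 Y0.000

1 u = 1 mm; y_m = 248.003 − y.

[1] `<line>` line segment, #0000ff→cut S742 F1044: (270.224,130.094) → (39.581,111.599)

[2] `<path>` closed polygon, #0000ff→cut S742 F1044: (119.497,58.103) → (242.474,234.238) → (110.307,239.379) → (35.395,58.825) → (119.497,58.103) (closed)

[3] `<rect>` rectangle, #ff00ff→score S505 F1981: (87.838,182.285) → (102.216,182.285) → (102.216,166.563) → (87.838,166.563) → (87.838,182.285) (closed)

[4] `<polygon>` regular polygon, #ff00ff→score S505 F1981: (135.033,203.197) → (215.559,206.627) → (258.793,138.604) → (221.501,67.151) → (140.975,63.721) → (97.741,131.744) → (135.033,203.197) (closed)

[5] `<rect>` rectangle, #ff00ff→score S505 F1981: (137.248,240.439) → (253.894,240.439) → (253.894,167.918) → (137.248,167.918) → (137.248,240.439) (closed)

[6] `<path>` cubic bezier, #ff8800→engrave S272 F3474: (178.026,114.996) → (169.721,114.397) → (157.350,103.895) → (143.315,87.714) → (130.017,70.082) → (119.860,55.225) → (115.244,47.369)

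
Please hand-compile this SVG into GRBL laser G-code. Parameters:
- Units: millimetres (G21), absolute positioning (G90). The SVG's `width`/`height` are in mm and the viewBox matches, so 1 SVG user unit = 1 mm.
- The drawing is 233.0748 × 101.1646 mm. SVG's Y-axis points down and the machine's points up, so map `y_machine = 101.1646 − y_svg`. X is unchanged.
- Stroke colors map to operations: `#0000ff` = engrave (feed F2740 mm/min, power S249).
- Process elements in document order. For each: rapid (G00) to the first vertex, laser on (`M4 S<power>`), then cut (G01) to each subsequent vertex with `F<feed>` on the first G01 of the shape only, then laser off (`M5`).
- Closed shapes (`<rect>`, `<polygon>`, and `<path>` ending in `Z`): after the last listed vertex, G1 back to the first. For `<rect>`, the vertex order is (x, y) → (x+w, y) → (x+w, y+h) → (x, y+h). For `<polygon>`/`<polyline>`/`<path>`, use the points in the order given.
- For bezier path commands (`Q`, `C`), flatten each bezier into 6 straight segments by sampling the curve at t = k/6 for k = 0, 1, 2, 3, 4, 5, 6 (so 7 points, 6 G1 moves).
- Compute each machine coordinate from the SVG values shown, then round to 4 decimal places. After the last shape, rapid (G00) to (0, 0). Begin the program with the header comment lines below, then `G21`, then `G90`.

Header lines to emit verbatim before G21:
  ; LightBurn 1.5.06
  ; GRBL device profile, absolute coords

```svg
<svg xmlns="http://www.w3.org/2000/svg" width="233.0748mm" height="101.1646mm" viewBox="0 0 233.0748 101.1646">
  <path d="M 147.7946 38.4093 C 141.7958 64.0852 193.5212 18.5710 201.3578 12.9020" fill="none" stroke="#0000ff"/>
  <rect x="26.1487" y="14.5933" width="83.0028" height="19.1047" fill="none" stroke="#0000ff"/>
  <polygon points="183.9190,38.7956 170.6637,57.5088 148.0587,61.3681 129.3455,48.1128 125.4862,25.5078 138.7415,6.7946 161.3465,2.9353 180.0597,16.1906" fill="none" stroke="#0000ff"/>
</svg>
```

; LightBurn 1.5.06
; GRBL device profile, absolute coords
G21
G90
G00 X147.7946 Y62.7553
M4 S249
G01 X149.1351 Y55.3358 F2740
G01 X157.2738 Y56.6970
G01 X169.3879 Y63.7546
G01 X182.6550 Y73.4243
G01 X194.2525 Y82.6217
G01 X201.3578 Y88.2626
M5
G00 X26.1487 Y86.5713
M4 S249
G01 X109.1515 Y86.5713 F2740
G01 X109.1515 Y67.4666
G01 X26.1487 Y67.4666
G01 X26.1487 Y86.5713
M5
G00 X183.9190 Y62.3690
M4 S249
G01 X170.6637 Y43.6558 F2740
G01 X148.0587 Y39.7965
G01 X129.3455 Y53.0518
G01 X125.4862 Y75.6568
G01 X138.7415 Y94.3700
G01 X161.3465 Y98.2293
G01 X180.0597 Y84.9740
G01 X183.9190 Y62.3690
M5
G00 X0.0000 Y0.0000

1 u = 1 mm; y_m = 101.1646 − y.

[1] `<path>` cubic bezier, #0000ff→engrave S249 F2740: (147.7946,62.7553) → (149.1351,55.3358) → (157.2738,56.6970) → (169.3879,63.7546) → (182.6550,73.4243) → (194.2525,82.6217) → (201.3578,88.2626)

[2] `<rect>` rectangle, #0000ff→engrave S249 F2740: (26.1487,86.5713) → (109.1515,86.5713) → (109.1515,67.4666) → (26.1487,67.4666) → (26.1487,86.5713) (closed)

[3] `<polygon>` regular polygon, #0000ff→engrave S249 F2740: (183.9190,62.3690) → (170.6637,43.6558) → (148.0587,39.7965) → (129.3455,53.0518) → (125.4862,75.6568) → (138.7415,94.3700) → (161.3465,98.2293) → (180.0597,84.9740) → (183.9190,62.3690) (closed)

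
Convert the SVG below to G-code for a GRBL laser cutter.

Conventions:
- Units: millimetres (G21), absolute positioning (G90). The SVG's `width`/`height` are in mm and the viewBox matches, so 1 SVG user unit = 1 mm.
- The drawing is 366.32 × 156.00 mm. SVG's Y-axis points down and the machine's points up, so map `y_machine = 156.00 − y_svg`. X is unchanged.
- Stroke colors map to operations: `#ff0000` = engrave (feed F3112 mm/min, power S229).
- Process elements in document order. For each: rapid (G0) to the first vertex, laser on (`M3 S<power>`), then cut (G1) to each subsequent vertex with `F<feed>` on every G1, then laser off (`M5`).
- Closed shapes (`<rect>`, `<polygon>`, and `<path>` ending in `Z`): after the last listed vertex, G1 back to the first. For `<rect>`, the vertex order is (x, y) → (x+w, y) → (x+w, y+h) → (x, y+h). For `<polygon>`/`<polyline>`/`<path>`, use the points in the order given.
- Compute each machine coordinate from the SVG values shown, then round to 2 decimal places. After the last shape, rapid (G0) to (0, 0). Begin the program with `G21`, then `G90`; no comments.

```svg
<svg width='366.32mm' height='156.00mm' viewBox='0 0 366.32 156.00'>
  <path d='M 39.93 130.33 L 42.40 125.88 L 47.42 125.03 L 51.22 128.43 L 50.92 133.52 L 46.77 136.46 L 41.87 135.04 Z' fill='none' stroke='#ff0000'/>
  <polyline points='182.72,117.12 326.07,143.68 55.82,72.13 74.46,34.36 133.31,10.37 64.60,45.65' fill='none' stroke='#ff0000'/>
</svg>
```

1 u = 1 mm; y_m = 156.00 − y.

[1] `<path>` regular polygon, #ff0000→engrave S229 F3112: (39.93,25.67) → (42.40,30.12) → (47.42,30.97) → (51.22,27.57) → (50.92,22.48) → (46.77,19.54) → (41.87,20.96) → (39.93,25.67) (closed)

[2] `<polyline>` open polyline, #ff0000→engrave S229 F3112: (182.72,38.88) → (326.07,12.32) → (55.82,83.87) → (74.46,121.64) → (133.31,145.63) → (64.60,110.35)

G21
G90
G0 X39.93 Y25.67
M3 S229
G1 X42.40 Y30.12 F3112
G1 X47.42 Y30.97 F3112
G1 X51.22 Y27.57 F3112
G1 X50.92 Y22.48 F3112
G1 X46.77 Y19.54 F3112
G1 X41.87 Y20.96 F3112
G1 X39.93 Y25.67 F3112
M5
G0 X182.72 Y38.88
M3 S229
G1 X326.07 Y12.32 F3112
G1 X55.82 Y83.87 F3112
G1 X74.46 Y121.64 F3112
G1 X133.31 Y145.63 F3112
G1 X64.60 Y110.35 F3112
M5
G0 X0.00 Y0.00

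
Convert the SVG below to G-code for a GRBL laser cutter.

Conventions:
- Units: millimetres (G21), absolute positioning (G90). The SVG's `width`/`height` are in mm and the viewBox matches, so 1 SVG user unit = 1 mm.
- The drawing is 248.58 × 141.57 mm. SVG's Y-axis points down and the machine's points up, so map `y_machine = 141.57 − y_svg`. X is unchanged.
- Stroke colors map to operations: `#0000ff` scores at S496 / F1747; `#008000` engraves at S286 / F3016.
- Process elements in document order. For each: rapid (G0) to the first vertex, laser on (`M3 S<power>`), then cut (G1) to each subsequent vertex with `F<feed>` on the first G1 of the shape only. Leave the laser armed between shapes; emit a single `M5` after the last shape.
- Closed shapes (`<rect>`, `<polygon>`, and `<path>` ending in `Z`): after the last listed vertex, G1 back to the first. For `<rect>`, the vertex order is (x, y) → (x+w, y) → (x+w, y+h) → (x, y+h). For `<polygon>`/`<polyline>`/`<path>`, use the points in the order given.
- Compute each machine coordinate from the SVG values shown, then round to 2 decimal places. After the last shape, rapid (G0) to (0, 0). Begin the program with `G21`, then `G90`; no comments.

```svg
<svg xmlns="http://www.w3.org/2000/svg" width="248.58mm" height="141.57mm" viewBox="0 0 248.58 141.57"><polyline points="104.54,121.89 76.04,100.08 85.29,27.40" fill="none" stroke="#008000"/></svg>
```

viewBox `0 0 248.58 141.57` with mm width/height → 1 unit = 1 mm. Flip: y_m = 141.57 − y_svg.

**Shape 1** — `<polyline>` open polyline, stroke `#008000` → engrave (S286, F3016). Machine vertices: (104.54,19.68) → (76.04,41.49) → (85.29,114.17). Open path.

G21
G90
G0 X104.54 Y19.68
M3 S286
G1 X76.04 Y41.49 F3016
G1 X85.29 Y114.17
M5
G0 X0.00 Y0.00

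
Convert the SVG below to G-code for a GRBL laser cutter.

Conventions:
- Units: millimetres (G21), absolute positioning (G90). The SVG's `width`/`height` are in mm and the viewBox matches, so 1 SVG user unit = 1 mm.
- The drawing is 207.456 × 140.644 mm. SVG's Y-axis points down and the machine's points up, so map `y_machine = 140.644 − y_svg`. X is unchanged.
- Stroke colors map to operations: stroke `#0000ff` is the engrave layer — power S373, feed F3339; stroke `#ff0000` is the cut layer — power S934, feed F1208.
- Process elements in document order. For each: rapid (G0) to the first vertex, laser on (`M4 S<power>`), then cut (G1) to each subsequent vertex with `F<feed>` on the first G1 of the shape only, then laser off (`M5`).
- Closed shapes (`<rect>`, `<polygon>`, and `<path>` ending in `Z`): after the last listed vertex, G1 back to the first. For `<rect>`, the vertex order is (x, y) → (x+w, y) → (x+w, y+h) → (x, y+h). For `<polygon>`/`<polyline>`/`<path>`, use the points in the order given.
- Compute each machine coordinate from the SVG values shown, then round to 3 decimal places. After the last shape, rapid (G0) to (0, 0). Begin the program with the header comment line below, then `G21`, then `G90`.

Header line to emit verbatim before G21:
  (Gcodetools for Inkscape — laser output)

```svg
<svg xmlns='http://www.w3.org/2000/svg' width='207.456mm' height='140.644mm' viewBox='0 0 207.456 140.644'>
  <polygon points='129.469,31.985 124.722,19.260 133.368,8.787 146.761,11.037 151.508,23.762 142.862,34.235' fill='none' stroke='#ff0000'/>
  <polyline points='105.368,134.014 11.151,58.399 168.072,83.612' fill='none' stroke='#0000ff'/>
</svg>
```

(Gcodetools for Inkscape — laser output)
G21
G90
G0 X129.469 Y108.659
M4 S934
G1 X124.722 Y121.384 F1208
G1 X133.368 Y131.857
G1 X146.761 Y129.607
G1 X151.508 Y116.882
G1 X142.862 Y106.409
G1 X129.469 Y108.659
M5
G0 X105.368 Y6.630
M4 S373
G1 X11.151 Y82.245 F3339
G1 X168.072 Y57.032
M5
G0 X0.000 Y0.000

viewBox `0 0 207.456 140.644` with mm width/height → 1 unit = 1 mm. Flip: y_m = 140.644 − y_svg.

**Shape 1** — `<polygon>` regular polygon, stroke `#ff0000` → cut (S934, F1208). Machine vertices: (129.469,108.659) → (124.722,121.384) → (133.368,131.857) → (146.761,129.607) → (151.508,116.882) → (142.862,106.409) → (129.469,108.659). Closed: final G1 returns to the first vertex.

**Shape 2** — `<polyline>` open polyline, stroke `#0000ff` → engrave (S373, F3339). Machine vertices: (105.368,6.630) → (11.151,82.245) → (168.072,57.032). Open path.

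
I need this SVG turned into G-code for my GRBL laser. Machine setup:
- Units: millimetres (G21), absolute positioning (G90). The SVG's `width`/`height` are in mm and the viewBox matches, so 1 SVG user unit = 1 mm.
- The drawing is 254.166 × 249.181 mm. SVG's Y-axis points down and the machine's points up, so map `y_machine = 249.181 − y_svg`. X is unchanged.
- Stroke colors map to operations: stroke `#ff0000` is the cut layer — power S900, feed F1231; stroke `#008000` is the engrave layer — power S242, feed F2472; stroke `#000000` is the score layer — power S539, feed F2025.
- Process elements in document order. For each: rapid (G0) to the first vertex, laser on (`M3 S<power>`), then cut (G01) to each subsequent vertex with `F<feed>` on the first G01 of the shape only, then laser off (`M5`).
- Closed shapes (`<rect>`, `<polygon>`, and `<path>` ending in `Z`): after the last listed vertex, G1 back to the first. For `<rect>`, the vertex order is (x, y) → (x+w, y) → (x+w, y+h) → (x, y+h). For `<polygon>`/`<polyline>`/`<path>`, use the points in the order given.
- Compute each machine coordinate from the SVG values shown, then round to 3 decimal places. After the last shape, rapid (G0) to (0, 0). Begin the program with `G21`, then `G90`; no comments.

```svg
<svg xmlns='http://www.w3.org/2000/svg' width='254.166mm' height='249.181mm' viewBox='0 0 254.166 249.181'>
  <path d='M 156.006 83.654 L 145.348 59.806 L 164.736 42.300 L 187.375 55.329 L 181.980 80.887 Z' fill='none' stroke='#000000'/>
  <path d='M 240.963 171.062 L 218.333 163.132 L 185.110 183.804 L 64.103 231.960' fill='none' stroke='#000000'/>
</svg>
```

G21
G90
G0 X156.006 Y165.527
M3 S539
G01 X145.348 Y189.375 F2025
G01 X164.736 Y206.881
G01 X187.375 Y193.852
G01 X181.980 Y168.294
G01 X156.006 Y165.527
M5
G0 X240.963 Y78.119
M3 S539
G01 X218.333 Y86.049 F2025
G01 X185.110 Y65.377
G01 X64.103 Y17.221
M5
G0 X0.000 Y0.000

1 u = 1 mm; y_m = 249.181 − y.

[1] `<path>` regular polygon, #000000→score S539 F2025: (156.006,165.527) → (145.348,189.375) → (164.736,206.881) → (187.375,193.852) → (181.980,168.294) → (156.006,165.527) (closed)

[2] `<path>` open polyline, #000000→score S539 F2025: (240.963,78.119) → (218.333,86.049) → (185.110,65.377) → (64.103,17.221)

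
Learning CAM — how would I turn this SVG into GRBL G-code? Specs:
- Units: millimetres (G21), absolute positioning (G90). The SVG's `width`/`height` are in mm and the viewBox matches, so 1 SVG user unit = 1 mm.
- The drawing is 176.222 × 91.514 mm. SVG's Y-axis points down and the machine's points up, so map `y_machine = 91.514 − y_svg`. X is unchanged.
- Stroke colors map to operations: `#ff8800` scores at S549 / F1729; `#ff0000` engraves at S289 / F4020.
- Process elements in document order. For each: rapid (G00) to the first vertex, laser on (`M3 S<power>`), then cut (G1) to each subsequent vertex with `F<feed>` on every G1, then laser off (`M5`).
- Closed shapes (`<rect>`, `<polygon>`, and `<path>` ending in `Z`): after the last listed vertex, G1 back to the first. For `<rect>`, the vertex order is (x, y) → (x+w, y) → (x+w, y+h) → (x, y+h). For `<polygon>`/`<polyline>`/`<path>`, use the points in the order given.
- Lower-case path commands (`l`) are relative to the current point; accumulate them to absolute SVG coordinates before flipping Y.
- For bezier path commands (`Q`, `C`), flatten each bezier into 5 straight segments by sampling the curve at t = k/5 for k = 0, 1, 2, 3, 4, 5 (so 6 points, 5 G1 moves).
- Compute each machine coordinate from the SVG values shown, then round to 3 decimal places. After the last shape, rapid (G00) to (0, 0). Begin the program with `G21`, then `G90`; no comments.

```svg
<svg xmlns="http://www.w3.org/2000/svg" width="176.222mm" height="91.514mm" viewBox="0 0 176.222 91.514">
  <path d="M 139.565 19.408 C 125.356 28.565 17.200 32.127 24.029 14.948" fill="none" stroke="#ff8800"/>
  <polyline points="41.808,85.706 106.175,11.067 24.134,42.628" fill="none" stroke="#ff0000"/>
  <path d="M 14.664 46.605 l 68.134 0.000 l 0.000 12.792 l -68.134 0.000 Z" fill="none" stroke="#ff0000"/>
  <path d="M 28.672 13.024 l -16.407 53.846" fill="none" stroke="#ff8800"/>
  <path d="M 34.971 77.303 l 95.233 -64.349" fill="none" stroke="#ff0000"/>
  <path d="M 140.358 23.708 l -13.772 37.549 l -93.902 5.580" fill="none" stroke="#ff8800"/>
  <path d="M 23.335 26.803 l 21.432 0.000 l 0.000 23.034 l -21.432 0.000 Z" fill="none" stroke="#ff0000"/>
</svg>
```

G21
G90
G00 X139.565 Y72.106
M3 S549
G1 X121.437 Y67.404 F1729
G1 X90.791 Y64.773 F1729
G1 X57.655 Y64.938 F1729
G1 X32.058 Y68.626 F1729
G1 X24.029 Y76.566 F1729
M5
G00 X41.808 Y5.808
M3 S289
G1 X106.175 Y80.447 F4020
G1 X24.134 Y48.886 F4020
M5
G00 X14.664 Y44.909
M3 S289
G1 X82.798 Y44.909 F4020
G1 X82.798 Y32.117 F4020
G1 X14.664 Y32.117 F4020
G1 X14.664 Y44.909 F4020
M5
G00 X28.672 Y78.490
M3 S549
G1 X12.265 Y24.644 F1729
M5
G00 X34.971 Y14.211
M3 S289
G1 X130.204 Y78.560 F4020
M5
G00 X140.358 Y67.806
M3 S549
G1 X126.586 Y30.257 F1729
G1 X32.684 Y24.677 F1729
M5
G00 X23.335 Y64.711
M3 S289
G1 X44.767 Y64.711 F4020
G1 X44.767 Y41.677 F4020
G1 X23.335 Y41.677 F4020
G1 X23.335 Y64.711 F4020
M5
G00 X0.000 Y0.000

Since the viewBox matches the mm dimensions, user units are millimetres directly. The only transform is the Y-flip y_m = 91.514 − y_svg.

Shape 1 is a cubic bezier drawn with `<path>`. Its stroke #ff8800 means score at S549, F1729. After flipping Y the toolpath is (139.565,72.106) → (121.437,67.404) → (90.791,64.773) → (57.655,64.938) → (32.058,68.626) → (24.029,76.566).

Shape 2 is a open polyline drawn with `<polyline>`. Its stroke #ff0000 means engrave at S289, F4020. After flipping Y the toolpath is (41.808,5.808) → (106.175,80.447) → (24.134,48.886).

Shape 3 is a rectangle drawn with `<path>`. Its stroke #ff0000 means engrave at S289, F4020. After flipping Y the toolpath is (14.664,44.909) → (82.798,44.909) → (82.798,32.117) → (14.664,32.117) → (14.664,44.909), returning to the start.

Shape 4 is a line segment drawn with `<path>`. Its stroke #ff8800 means score at S549, F1729. After flipping Y the toolpath is (28.672,78.490) → (12.265,24.644).

Shape 5 is a line segment drawn with `<path>`. Its stroke #ff0000 means engrave at S289, F4020. After flipping Y the toolpath is (34.971,14.211) → (130.204,78.560).

Shape 6 is a open polyline drawn with `<path>`. Its stroke #ff8800 means score at S549, F1729. After flipping Y the toolpath is (140.358,67.806) → (126.586,30.257) → (32.684,24.677).

Shape 7 is a rectangle drawn with `<path>`. Its stroke #ff0000 means engrave at S289, F4020. After flipping Y the toolpath is (23.335,64.711) → (44.767,64.711) → (44.767,41.677) → (23.335,41.677) → (23.335,64.711), returning to the start.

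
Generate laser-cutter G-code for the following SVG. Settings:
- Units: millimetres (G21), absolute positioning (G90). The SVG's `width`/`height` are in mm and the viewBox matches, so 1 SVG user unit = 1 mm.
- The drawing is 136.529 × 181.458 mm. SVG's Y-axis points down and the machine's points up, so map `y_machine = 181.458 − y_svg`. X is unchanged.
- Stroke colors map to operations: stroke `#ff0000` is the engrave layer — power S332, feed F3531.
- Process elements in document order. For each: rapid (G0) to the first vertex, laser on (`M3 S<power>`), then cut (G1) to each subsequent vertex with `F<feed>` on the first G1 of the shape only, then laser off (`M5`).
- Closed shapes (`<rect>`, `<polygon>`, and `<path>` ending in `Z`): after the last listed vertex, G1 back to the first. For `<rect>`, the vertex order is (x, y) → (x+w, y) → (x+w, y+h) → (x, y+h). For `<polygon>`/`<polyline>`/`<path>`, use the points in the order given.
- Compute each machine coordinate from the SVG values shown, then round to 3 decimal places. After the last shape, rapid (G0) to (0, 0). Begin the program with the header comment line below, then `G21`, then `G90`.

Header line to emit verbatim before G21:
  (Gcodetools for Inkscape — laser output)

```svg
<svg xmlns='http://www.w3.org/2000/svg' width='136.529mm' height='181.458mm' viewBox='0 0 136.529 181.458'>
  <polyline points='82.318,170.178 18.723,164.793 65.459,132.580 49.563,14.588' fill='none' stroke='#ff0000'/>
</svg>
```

(Gcodetools for Inkscape — laser output)
G21
G90
G0 X82.318 Y11.280
M3 S332
G1 X18.723 Y16.665 F3531
G1 X65.459 Y48.878
G1 X49.563 Y166.870
M5
G0 X0.000 Y0.000

Since the viewBox matches the mm dimensions, user units are millimetres directly. The only transform is the Y-flip y_m = 181.458 − y_svg.

Shape 1 is a open polyline drawn with `<polyline>`. Its stroke #ff0000 means engrave at S332, F3531. After flipping Y the toolpath is (82.318,11.280) → (18.723,16.665) → (65.459,48.878) → (49.563,166.870).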